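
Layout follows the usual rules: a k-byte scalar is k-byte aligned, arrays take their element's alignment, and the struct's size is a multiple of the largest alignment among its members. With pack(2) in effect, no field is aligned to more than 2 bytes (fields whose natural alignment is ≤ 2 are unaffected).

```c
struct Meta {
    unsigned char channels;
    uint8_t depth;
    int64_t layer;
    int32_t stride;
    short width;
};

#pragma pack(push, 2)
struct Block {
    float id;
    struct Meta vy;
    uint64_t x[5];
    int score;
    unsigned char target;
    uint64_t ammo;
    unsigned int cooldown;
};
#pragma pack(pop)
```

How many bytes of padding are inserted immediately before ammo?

1

Meta: 0..1  channels  (1B, 1-aligned); 1..2  depth  (1B, 1-aligned); 2..8  -- padding (6B); 8..16  layer  (8B, 8-aligned); 16..20  stride  (4B, 4-aligned); 20..22  width  (2B, 2-aligned); 22..24  -- tail padding (2B); sizeof = 24, alignof = 8
0..4  id  (4B, 2-aligned)
4..28  vy  (24B, 2-aligned)
28..68  x  (40B, 2-aligned)
68..72  score  (4B, 2-aligned)
72..73  target  (1B, 1-aligned)
73..74  -- padding (1B)
74..82  ammo  (8B, 2-aligned)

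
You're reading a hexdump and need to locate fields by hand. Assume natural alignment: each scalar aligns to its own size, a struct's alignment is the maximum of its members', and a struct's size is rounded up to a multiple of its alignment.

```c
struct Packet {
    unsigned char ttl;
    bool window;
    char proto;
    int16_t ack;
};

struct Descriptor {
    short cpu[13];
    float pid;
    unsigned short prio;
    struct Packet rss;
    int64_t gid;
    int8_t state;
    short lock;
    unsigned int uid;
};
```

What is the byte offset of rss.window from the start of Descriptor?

35

Packet: @0: ttl [1B, align 1] → 1; @1: window [1B, align 1] → 2; @2: proto [1B, align 1] → 3; +1 pad (align 2); @4: ack [2B, align 2] → 6; size 6, align 2
@0: cpu [26B, align 2] → 26
+2 pad (align 4)
@28: pid [4B, align 4] → 32
@32: prio [2B, align 2] → 34
@34: rss [6B, align 2] → 40
within Packet: window at 1
34 + 1 = 35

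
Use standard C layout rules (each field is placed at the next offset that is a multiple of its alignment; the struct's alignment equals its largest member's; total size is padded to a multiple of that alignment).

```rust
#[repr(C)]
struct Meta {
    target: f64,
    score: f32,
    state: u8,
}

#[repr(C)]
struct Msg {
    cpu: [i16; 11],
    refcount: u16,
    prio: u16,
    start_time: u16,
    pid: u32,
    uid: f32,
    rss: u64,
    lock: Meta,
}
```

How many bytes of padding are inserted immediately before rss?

4

Meta: @0: target [8B, align 8] → 8; @8: score [4B, align 4] → 12; @12: state [1B, align 1] → 13; +3 tail pad (align 8); size 16, align 8
@0: cpu [22B, align 2] → 22
@22: refcount [2B, align 2] → 24
@24: prio [2B, align 2] → 26
@26: start_time [2B, align 2] → 28
@28: pid [4B, align 4] → 32
@32: uid [4B, align 4] → 36
+4 pad (align 8)
@40: rss [8B, align 8] → 48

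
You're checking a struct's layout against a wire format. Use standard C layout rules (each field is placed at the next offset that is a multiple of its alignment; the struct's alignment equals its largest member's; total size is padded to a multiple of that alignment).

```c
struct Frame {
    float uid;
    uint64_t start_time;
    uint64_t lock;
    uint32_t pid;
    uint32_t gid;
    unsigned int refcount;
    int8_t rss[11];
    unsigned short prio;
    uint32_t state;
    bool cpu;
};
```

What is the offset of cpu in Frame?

@0: uid [4B, align 4] → 4
+4 pad (align 8)
@8: start_time [8B, align 8] → 16
@16: lock [8B, align 8] → 24
@24: pid [4B, align 4] → 28
@28: gid [4B, align 4] → 32
@32: refcount [4B, align 4] → 36
@36: rss [11B, align 1] → 47
+1 pad (align 2)
@48: prio [2B, align 2] → 50
+2 pad (align 4)
@52: state [4B, align 4] → 56
@56: cpu [1B, align 1] → 57

56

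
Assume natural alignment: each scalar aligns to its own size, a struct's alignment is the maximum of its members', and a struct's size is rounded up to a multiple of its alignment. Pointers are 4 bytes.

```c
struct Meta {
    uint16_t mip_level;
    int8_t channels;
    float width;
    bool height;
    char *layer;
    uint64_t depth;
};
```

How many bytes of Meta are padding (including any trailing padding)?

0..2  mip_level  (2B, 2-aligned)
2..3  channels  (1B, 1-aligned)
3..4  -- padding (1B)
4..8  width  (4B, 4-aligned)
8..9  height  (1B, 1-aligned)
9..12  -- padding (3B)
12..16  layer  (4B, 4-aligned)
16..24  depth  (8B, 8-aligned)
sizeof = 24, alignof = 8
data bytes 20, size 24 → padding 4

4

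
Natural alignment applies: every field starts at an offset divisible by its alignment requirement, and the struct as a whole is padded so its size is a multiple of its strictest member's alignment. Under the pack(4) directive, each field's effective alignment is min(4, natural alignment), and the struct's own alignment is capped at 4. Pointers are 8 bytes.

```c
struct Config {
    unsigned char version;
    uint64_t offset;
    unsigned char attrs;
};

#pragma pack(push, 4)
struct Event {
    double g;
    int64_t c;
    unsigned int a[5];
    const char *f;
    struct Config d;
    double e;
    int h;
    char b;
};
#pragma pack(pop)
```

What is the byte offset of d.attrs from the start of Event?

Config: @0: version [1B, align 1] → 1; +7 pad (align 8); @8: offset [8B, align 8] → 16; @16: attrs [1B, align 1] → 17; +7 tail pad (align 8); size 24, align 8
@0: g [8B, align 4] → 8
@8: c [8B, align 4] → 16
@16: a [20B, align 4] → 36
@36: f [8B, align 4] → 44
@44: d [24B, align 4] → 68
within Config: attrs at 16
44 + 16 = 60

60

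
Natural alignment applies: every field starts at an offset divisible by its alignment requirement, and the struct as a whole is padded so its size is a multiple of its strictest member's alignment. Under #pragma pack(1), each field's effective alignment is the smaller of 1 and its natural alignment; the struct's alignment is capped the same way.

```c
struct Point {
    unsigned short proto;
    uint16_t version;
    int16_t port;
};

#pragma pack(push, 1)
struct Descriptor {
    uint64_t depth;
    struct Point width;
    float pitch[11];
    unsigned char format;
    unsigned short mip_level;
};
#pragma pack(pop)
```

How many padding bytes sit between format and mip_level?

0

Point: 0..2  proto  (2B, 2-aligned); 2..4  version  (2B, 2-aligned); 4..6  port  (2B, 2-aligned); sizeof = 6, alignof = 2
0..8  depth  (8B, 1-aligned)
8..14  width  (6B, 1-aligned)
14..58  pitch  (44B, 1-aligned)
58..59  format  (1B, 1-aligned)
59..61  mip_level  (2B, 1-aligned)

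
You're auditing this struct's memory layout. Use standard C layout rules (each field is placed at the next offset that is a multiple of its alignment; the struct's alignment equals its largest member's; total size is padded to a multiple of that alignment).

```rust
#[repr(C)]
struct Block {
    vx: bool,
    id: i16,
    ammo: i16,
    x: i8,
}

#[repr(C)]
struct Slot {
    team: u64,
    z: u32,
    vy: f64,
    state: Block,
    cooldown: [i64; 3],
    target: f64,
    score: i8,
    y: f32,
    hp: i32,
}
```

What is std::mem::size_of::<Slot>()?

Block: vx at 0 (size 1, align 1) → ends 1; pad 1 to align 2 for id; id at 2 (size 2, align 2) → ends 4; ammo at 4 (size 2, align 2) → ends 6; x at 6 (size 1, align 1) → ends 7; tail pad 1 to reach multiple of 2; total 8 bytes, alignment 2
team at 0 (size 8, align 8) → ends 8
z at 8 (size 4, align 4) → ends 12
pad 4 to align 8 for vy
vy at 16 (size 8, align 8) → ends 24
state at 24 (size 8, align 2) → ends 32
cooldown at 32 (size 24, align 8) → ends 56
target at 56 (size 8, align 8) → ends 64
score at 64 (size 1, align 1) → ends 65
pad 3 to align 4 for y
y at 68 (size 4, align 4) → ends 72
hp at 72 (size 4, align 4) → ends 76
tail pad 4 to reach multiple of 8
total 80 bytes, alignment 8

80 bytes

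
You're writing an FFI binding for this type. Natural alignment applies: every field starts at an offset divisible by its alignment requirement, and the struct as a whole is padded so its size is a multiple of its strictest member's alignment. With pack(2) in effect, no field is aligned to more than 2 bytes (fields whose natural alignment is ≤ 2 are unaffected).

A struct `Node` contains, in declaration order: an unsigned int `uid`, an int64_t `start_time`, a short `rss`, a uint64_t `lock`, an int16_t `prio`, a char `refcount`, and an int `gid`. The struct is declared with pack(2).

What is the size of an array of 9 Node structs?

270

@0: uid [4B, align 2] → 4
@4: start_time [8B, align 2] → 12
@12: rss [2B, align 2] → 14
@14: lock [8B, align 2] → 22
@22: prio [2B, align 2] → 24
@24: refcount [1B, align 1] → 25
+1 pad (align 2)
@26: gid [4B, align 2] → 30
size 30, align 2
array of 9: 9 × 30 = 270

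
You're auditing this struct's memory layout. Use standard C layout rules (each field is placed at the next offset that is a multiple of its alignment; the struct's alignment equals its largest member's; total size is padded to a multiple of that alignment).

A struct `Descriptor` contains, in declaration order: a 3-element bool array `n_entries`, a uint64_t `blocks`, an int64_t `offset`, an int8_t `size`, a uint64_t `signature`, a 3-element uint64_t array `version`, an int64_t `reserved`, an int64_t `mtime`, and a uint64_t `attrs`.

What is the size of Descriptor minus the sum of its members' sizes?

0..3  n_entries  (3B, 1-aligned)
3..8  -- padding (5B)
8..16  blocks  (8B, 8-aligned)
16..24  offset  (8B, 8-aligned)
24..25  size  (1B, 1-aligned)
25..32  -- padding (7B)
32..40  signature  (8B, 8-aligned)
40..64  version  (24B, 8-aligned)
64..72  reserved  (8B, 8-aligned)
72..80  mtime  (8B, 8-aligned)
80..88  attrs  (8B, 8-aligned)
sizeof = 88, alignof = 8
data bytes 76, size 88 → padding 12

12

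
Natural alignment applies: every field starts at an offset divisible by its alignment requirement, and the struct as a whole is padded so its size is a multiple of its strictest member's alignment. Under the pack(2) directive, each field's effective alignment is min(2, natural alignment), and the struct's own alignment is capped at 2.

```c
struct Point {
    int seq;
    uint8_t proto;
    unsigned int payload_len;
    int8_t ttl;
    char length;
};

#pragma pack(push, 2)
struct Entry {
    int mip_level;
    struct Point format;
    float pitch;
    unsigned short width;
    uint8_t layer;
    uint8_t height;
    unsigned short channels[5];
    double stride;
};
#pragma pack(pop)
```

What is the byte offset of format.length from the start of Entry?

17

Point: @0: seq [4B, align 4] → 4; @4: proto [1B, align 1] → 5; +3 pad (align 4); @8: payload_len [4B, align 4] → 12; @12: ttl [1B, align 1] → 13; @13: length [1B, align 1] → 14; +2 tail pad (align 4); size 16, align 4
@0: mip_level [4B, align 2] → 4
@4: format [16B, align 2] → 20
within Point: length at 13
4 + 13 = 17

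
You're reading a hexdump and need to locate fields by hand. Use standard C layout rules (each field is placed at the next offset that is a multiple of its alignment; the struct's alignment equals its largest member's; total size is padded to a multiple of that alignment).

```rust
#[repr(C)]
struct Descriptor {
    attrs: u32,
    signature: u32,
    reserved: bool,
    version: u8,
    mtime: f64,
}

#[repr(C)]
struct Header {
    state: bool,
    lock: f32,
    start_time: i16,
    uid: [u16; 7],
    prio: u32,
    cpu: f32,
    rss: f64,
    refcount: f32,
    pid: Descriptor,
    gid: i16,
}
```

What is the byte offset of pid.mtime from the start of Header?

Descriptor: @0: attrs [4B, align 4] → 4; @4: signature [4B, align 4] → 8; @8: reserved [1B, align 1] → 9; @9: version [1B, align 1] → 10; +6 pad (align 8); @16: mtime [8B, align 8] → 24; size 24, align 8
@0: state [1B, align 1] → 1
+3 pad (align 4)
@4: lock [4B, align 4] → 8
@8: start_time [2B, align 2] → 10
@10: uid [14B, align 2] → 24
@24: prio [4B, align 4] → 28
@28: cpu [4B, align 4] → 32
@32: rss [8B, align 8] → 40
@40: refcount [4B, align 4] → 44
+4 pad (align 8)
@48: pid [24B, align 8] → 72
within Descriptor: mtime at 16
48 + 16 = 64

64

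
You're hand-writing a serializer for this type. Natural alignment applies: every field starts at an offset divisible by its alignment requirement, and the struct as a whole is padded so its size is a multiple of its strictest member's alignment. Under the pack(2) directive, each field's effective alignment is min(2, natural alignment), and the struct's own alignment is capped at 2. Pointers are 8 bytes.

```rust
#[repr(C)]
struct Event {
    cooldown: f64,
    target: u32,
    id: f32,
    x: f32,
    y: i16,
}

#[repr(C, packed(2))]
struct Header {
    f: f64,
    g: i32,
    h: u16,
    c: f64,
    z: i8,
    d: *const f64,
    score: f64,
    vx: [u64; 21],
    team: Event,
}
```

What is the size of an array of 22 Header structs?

Event: 0..8  cooldown  (8B, 8-aligned); 8..12  target  (4B, 4-aligned); 12..16  id  (4B, 4-aligned); 16..20  x  (4B, 4-aligned); 20..22  y  (2B, 2-aligned); 22..24  -- tail padding (2B); sizeof = 24, alignof = 8
0..8  f  (8B, 2-aligned)
8..12  g  (4B, 2-aligned)
12..14  h  (2B, 2-aligned)
14..22  c  (8B, 2-aligned)
22..23  z  (1B, 1-aligned)
23..24  -- padding (1B)
24..32  d  (8B, 2-aligned)
32..40  score  (8B, 2-aligned)
40..208  vx  (168B, 2-aligned)
208..232  team  (24B, 2-aligned)
sizeof = 232, alignof = 2
array of 22: 22 × 232 = 5104

5104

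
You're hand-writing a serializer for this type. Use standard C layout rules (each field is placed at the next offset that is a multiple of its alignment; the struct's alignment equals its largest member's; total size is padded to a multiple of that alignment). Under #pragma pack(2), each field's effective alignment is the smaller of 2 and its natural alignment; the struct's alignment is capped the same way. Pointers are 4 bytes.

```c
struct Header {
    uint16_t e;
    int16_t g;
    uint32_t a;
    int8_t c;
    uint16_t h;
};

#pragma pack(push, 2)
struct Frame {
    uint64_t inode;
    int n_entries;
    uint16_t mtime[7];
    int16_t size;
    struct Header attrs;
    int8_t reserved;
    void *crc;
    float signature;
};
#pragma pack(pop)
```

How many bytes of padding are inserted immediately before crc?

1

Header: 0..2  e  (2B, 2-aligned); 2..4  g  (2B, 2-aligned); 4..8  a  (4B, 4-aligned); 8..9  c  (1B, 1-aligned); 9..10  -- padding (1B); 10..12  h  (2B, 2-aligned); sizeof = 12, alignof = 4
0..8  inode  (8B, 2-aligned)
8..12  n_entries  (4B, 2-aligned)
12..26  mtime  (14B, 2-aligned)
26..28  size  (2B, 2-aligned)
28..40  attrs  (12B, 2-aligned)
40..41  reserved  (1B, 1-aligned)
41..42  -- padding (1B)
42..46  crc  (4B, 2-aligned)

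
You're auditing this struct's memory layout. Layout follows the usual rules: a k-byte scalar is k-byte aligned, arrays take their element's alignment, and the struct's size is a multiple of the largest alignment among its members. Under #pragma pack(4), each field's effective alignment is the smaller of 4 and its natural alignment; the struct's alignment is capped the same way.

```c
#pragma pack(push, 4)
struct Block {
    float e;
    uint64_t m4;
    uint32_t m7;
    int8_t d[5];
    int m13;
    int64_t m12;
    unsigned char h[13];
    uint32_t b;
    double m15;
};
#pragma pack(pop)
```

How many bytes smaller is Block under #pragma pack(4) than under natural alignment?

8

natural layout:
  @0: e [4B, align 4] → 4
  +4 pad (align 8)
  @8: m4 [8B, align 8] → 16
  @16: m7 [4B, align 4] → 20
  @20: d [5B, align 1] → 25
  +3 pad (align 4)
  @28: m13 [4B, align 4] → 32
  @32: m12 [8B, align 8] → 40
  @40: h [13B, align 1] → 53
  +3 pad (align 4)
  @56: b [4B, align 4] → 60
  +4 pad (align 8)
  @64: m15 [8B, align 8] → 72
  size 72, align 8
packed(4) layout:
  @0: e [4B, align 4] → 4
  @4: m4 [8B, align 4] → 12
  @12: m7 [4B, align 4] → 16
  @16: d [5B, align 1] → 21
  +3 pad (align 4)
  @24: m13 [4B, align 4] → 28
  @28: m12 [8B, align 4] → 36
  @36: h [13B, align 1] → 49
  +3 pad (align 4)
  @52: b [4B, align 4] → 56
  @56: m15 [8B, align 4] → 64
  size 64, align 4
72 − 64 = 8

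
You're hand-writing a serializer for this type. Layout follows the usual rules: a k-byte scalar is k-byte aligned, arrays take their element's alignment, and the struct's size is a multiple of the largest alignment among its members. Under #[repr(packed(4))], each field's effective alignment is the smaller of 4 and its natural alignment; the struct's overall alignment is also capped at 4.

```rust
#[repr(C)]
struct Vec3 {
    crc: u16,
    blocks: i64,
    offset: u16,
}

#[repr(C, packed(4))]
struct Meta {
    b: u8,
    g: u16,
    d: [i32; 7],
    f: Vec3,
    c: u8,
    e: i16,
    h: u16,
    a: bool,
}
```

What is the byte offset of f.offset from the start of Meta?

48

Vec3: crc at 0 (size 2, align 2) → ends 2; pad 6 to align 8 for blocks; blocks at 8 (size 8, align 8) → ends 16; offset at 16 (size 2, align 2) → ends 18; tail pad 6 to reach multiple of 8; total 24 bytes, alignment 8
b at 0 (size 1, align 1) → ends 1
pad 1 to align 2 for g
g at 2 (size 2, align 2) → ends 4
d at 4 (size 28, align 4) → ends 32
f at 32 (size 24, align 4) → ends 56
within Vec3: offset at 16
32 + 16 = 48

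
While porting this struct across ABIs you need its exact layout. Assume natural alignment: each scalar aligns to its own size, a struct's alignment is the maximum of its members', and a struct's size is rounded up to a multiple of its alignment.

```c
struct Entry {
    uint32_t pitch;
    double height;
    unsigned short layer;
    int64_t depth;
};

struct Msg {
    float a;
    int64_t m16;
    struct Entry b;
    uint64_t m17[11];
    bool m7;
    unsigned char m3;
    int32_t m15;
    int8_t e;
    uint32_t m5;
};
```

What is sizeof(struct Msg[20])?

3040

Entry: 0..4  pitch  (4B, 4-aligned); 4..8  -- padding (4B); 8..16  height  (8B, 8-aligned); 16..18  layer  (2B, 2-aligned); 18..24  -- padding (6B); 24..32  depth  (8B, 8-aligned); sizeof = 32, alignof = 8
0..4  a  (4B, 4-aligned)
4..8  -- padding (4B)
8..16  m16  (8B, 8-aligned)
16..48  b  (32B, 8-aligned)
48..136  m17  (88B, 8-aligned)
136..137  m7  (1B, 1-aligned)
137..138  m3  (1B, 1-aligned)
138..140  -- padding (2B)
140..144  m15  (4B, 4-aligned)
144..145  e  (1B, 1-aligned)
145..148  -- padding (3B)
148..152  m5  (4B, 4-aligned)
sizeof = 152, alignof = 8
array of 20: 20 × 152 = 3040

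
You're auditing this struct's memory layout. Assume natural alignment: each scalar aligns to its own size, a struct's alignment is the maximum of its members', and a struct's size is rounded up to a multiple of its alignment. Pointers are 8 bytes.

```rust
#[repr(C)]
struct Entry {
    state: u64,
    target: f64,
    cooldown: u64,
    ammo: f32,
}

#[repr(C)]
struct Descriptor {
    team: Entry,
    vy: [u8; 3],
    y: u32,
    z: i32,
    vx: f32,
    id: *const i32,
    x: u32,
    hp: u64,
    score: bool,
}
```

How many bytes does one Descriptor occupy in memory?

Entry: 0..8  state  (8B, 8-aligned); 8..16  target  (8B, 8-aligned); 16..24  cooldown  (8B, 8-aligned); 24..28  ammo  (4B, 4-aligned); 28..32  -- tail padding (4B); sizeof = 32, alignof = 8
0..32  team  (32B, 8-aligned)
32..35  vy  (3B, 1-aligned)
35..36  -- padding (1B)
36..40  y  (4B, 4-aligned)
40..44  z  (4B, 4-aligned)
44..48  vx  (4B, 4-aligned)
48..56  id  (8B, 8-aligned)
56..60  x  (4B, 4-aligned)
60..64  -- padding (4B)
64..72  hp  (8B, 8-aligned)
72..73  score  (1B, 1-aligned)
73..80  -- tail padding (7B)
sizeof = 80, alignof = 8

80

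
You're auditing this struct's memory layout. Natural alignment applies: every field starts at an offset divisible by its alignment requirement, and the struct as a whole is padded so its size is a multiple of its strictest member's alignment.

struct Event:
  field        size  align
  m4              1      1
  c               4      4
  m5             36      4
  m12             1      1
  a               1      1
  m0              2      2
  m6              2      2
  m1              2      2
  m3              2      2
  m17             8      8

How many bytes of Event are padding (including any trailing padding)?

5

0..1  m4  (1B, 1-aligned)
1..4  -- padding (3B)
4..8  c  (4B, 4-aligned)
8..44  m5  (36B, 4-aligned)
44..45  m12  (1B, 1-aligned)
45..46  a  (1B, 1-aligned)
46..48  m0  (2B, 2-aligned)
48..50  m6  (2B, 2-aligned)
50..52  m1  (2B, 2-aligned)
52..54  m3  (2B, 2-aligned)
54..56  -- padding (2B)
56..64  m17  (8B, 8-aligned)
sizeof = 64, alignof = 8
data bytes 59, size 64 → padding 5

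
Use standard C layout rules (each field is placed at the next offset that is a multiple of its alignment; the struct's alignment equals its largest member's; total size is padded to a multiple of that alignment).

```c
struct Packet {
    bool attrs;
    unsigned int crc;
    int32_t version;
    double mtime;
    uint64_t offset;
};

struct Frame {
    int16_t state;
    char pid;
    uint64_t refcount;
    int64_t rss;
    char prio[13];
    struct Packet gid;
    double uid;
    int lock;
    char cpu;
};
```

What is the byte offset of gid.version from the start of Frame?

48

Packet: @0: attrs [1B, align 1] → 1; +3 pad (align 4); @4: crc [4B, align 4] → 8; @8: version [4B, align 4] → 12; +4 pad (align 8); @16: mtime [8B, align 8] → 24; @24: offset [8B, align 8] → 32; size 32, align 8
@0: state [2B, align 2] → 2
@2: pid [1B, align 1] → 3
+5 pad (align 8)
@8: refcount [8B, align 8] → 16
@16: rss [8B, align 8] → 24
@24: prio [13B, align 1] → 37
+3 pad (align 8)
@40: gid [32B, align 8] → 72
within Packet: version at 8
40 + 8 = 48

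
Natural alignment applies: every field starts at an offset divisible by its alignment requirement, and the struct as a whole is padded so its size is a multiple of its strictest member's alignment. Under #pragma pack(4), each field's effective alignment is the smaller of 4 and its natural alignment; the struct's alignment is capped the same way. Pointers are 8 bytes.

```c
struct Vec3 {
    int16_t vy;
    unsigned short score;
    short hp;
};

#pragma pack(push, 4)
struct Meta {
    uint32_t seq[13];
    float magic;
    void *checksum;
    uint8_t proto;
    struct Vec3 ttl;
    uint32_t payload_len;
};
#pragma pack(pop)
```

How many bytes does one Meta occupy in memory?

76

Vec3: vy at 0 (size 2, align 2) → ends 2; score at 2 (size 2, align 2) → ends 4; hp at 4 (size 2, align 2) → ends 6; total 6 bytes, alignment 2
seq at 0 (size 52, align 4) → ends 52
magic at 52 (size 4, align 4) → ends 56
checksum at 56 (size 8, align 4) → ends 64
proto at 64 (size 1, align 1) → ends 65
pad 1 to align 2 for ttl
ttl at 66 (size 6, align 2) → ends 72
payload_len at 72 (size 4, align 4) → ends 76
total 76 bytes, alignment 4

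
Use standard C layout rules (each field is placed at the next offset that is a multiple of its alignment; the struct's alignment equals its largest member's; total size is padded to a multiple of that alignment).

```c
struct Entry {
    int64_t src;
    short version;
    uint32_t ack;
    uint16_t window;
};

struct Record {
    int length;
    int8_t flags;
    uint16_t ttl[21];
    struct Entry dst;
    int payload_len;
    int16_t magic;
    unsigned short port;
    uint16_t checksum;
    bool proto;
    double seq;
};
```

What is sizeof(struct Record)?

Entry: src at 0 (size 8, align 8) → ends 8; version at 8 (size 2, align 2) → ends 10; pad 2 to align 4 for ack; ack at 12 (size 4, align 4) → ends 16; window at 16 (size 2, align 2) → ends 18; tail pad 6 to reach multiple of 8; total 24 bytes, alignment 8
length at 0 (size 4, align 4) → ends 4
flags at 4 (size 1, align 1) → ends 5
pad 1 to align 2 for ttl
ttl at 6 (size 42, align 2) → ends 48
dst at 48 (size 24, align 8) → ends 72
payload_len at 72 (size 4, align 4) → ends 76
magic at 76 (size 2, align 2) → ends 78
port at 78 (size 2, align 2) → ends 80
checksum at 80 (size 2, align 2) → ends 82
proto at 82 (size 1, align 1) → ends 83
pad 5 to align 8 for seq
seq at 88 (size 8, align 8) → ends 96
total 96 bytes, alignment 8

96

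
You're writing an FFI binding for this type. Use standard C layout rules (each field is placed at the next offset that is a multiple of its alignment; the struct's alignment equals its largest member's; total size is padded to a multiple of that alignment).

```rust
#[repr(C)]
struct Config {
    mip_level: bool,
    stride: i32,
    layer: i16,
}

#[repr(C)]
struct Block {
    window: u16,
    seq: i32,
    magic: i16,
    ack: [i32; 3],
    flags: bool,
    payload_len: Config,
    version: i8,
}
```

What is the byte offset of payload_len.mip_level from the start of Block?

28

Config: mip_level at 0 (size 1, align 1) → ends 1; pad 3 to align 4 for stride; stride at 4 (size 4, align 4) → ends 8; layer at 8 (size 2, align 2) → ends 10; tail pad 2 to reach multiple of 4; total 12 bytes, alignment 4
window at 0 (size 2, align 2) → ends 2
pad 2 to align 4 for seq
seq at 4 (size 4, align 4) → ends 8
magic at 8 (size 2, align 2) → ends 10
pad 2 to align 4 for ack
ack at 12 (size 12, align 4) → ends 24
flags at 24 (size 1, align 1) → ends 25
pad 3 to align 4 for payload_len
payload_len at 28 (size 12, align 4) → ends 40
within Config: mip_level at 0
28 + 0 = 28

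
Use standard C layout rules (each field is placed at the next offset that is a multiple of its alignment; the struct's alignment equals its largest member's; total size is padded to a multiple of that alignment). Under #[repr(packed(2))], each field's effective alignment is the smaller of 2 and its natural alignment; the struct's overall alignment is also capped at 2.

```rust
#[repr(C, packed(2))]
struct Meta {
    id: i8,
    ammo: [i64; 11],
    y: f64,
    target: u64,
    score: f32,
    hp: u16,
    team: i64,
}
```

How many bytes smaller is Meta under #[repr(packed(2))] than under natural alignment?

natural layout:
  @0: id [1B, align 1] → 1
  +7 pad (align 8)
  @8: ammo [88B, align 8] → 96
  @96: y [8B, align 8] → 104
  @104: target [8B, align 8] → 112
  @112: score [4B, align 4] → 116
  @116: hp [2B, align 2] → 118
  +2 pad (align 8)
  @120: team [8B, align 8] → 128
  size 128, align 8
packed(2) layout:
  @0: id [1B, align 1] → 1
  +1 pad (align 2)
  @2: ammo [88B, align 2] → 90
  @90: y [8B, align 2] → 98
  @98: target [8B, align 2] → 106
  @106: score [4B, align 2] → 110
  @110: hp [2B, align 2] → 112
  @112: team [8B, align 2] → 120
  size 120, align 2
128 − 120 = 8

8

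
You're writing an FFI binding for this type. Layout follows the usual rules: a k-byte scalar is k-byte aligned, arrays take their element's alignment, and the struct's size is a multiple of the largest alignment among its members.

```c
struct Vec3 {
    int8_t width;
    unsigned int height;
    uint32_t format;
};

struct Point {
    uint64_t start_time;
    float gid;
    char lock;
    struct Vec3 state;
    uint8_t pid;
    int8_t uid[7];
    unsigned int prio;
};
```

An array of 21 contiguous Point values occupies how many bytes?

840

Vec3: width at 0 (size 1, align 1) → ends 1; pad 3 to align 4 for height; height at 4 (size 4, align 4) → ends 8; format at 8 (size 4, align 4) → ends 12; total 12 bytes, alignment 4
start_time at 0 (size 8, align 8) → ends 8
gid at 8 (size 4, align 4) → ends 12
lock at 12 (size 1, align 1) → ends 13
pad 3 to align 4 for state
state at 16 (size 12, align 4) → ends 28
pid at 28 (size 1, align 1) → ends 29
uid at 29 (size 7, align 1) → ends 36
prio at 36 (size 4, align 4) → ends 40
total 40 bytes, alignment 8
array of 21: 21 × 40 = 840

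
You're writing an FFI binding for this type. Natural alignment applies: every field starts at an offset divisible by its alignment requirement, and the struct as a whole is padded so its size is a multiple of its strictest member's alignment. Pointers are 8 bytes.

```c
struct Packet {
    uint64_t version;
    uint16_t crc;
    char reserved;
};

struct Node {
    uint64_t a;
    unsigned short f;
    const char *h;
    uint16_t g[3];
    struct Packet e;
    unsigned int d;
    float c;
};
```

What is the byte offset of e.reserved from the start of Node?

42

Packet: version at 0 (size 8, align 8) → ends 8; crc at 8 (size 2, align 2) → ends 10; reserved at 10 (size 1, align 1) → ends 11; tail pad 5 to reach multiple of 8; total 16 bytes, alignment 8
a at 0 (size 8, align 8) → ends 8
f at 8 (size 2, align 2) → ends 10
pad 6 to align 8 for h
h at 16 (size 8, align 8) → ends 24
g at 24 (size 6, align 2) → ends 30
pad 2 to align 8 for e
e at 32 (size 16, align 8) → ends 48
within Packet: reserved at 10
32 + 10 = 42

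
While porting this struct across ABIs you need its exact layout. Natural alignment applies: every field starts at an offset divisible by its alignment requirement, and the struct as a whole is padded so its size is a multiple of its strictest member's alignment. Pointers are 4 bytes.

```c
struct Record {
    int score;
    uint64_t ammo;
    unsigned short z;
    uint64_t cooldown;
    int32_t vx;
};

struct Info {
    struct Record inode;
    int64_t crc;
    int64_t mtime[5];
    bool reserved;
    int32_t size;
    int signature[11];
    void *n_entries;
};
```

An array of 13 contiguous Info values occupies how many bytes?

1872

Record: 0..4  score  (4B, 4-aligned); 4..8  -- padding (4B); 8..16  ammo  (8B, 8-aligned); 16..18  z  (2B, 2-aligned); 18..24  -- padding (6B); 24..32  cooldown  (8B, 8-aligned); 32..36  vx  (4B, 4-aligned); 36..40  -- tail padding (4B); sizeof = 40, alignof = 8
0..40  inode  (40B, 8-aligned)
40..48  crc  (8B, 8-aligned)
48..88  mtime  (40B, 8-aligned)
88..89  reserved  (1B, 1-aligned)
89..92  -- padding (3B)
92..96  size  (4B, 4-aligned)
96..140  signature  (44B, 4-aligned)
140..144  n_entries  (4B, 4-aligned)
sizeof = 144, alignof = 8
array of 13: 13 × 144 = 1872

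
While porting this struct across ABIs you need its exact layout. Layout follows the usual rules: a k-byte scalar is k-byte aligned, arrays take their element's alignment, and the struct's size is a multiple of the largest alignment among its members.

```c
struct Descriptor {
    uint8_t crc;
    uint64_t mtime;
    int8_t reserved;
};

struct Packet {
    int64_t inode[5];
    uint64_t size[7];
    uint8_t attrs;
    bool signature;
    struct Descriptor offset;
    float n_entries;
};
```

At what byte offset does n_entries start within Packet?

Descriptor: 0..1  crc  (1B, 1-aligned); 1..8  -- padding (7B); 8..16  mtime  (8B, 8-aligned); 16..17  reserved  (1B, 1-aligned); 17..24  -- tail padding (7B); sizeof = 24, alignof = 8
0..40  inode  (40B, 8-aligned)
40..96  size  (56B, 8-aligned)
96..97  attrs  (1B, 1-aligned)
97..98  signature  (1B, 1-aligned)
98..104  -- padding (6B)
104..128  offset  (24B, 8-aligned)
128..132  n_entries  (4B, 4-aligned)

128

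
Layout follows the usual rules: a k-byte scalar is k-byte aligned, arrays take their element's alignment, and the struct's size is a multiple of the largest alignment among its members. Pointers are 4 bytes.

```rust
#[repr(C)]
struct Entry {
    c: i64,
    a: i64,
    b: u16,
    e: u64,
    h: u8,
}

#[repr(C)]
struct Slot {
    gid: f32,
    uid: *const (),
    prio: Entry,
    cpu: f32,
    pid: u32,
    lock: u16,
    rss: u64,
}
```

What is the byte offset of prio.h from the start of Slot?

40

Entry: @0: c [8B, align 8] → 8; @8: a [8B, align 8] → 16; @16: b [2B, align 2] → 18; +6 pad (align 8); @24: e [8B, align 8] → 32; @32: h [1B, align 1] → 33; +7 tail pad (align 8); size 40, align 8
@0: gid [4B, align 4] → 4
@4: uid [4B, align 4] → 8
@8: prio [40B, align 8] → 48
within Entry: h at 32
8 + 32 = 40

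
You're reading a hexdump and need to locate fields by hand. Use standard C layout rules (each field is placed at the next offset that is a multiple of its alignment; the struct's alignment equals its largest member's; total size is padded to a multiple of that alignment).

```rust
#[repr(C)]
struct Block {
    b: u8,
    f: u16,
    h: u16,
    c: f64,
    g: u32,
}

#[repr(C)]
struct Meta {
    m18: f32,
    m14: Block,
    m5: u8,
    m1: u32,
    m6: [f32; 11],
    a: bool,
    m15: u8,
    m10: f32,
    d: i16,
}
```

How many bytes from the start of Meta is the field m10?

Block: 0..1  b  (1B, 1-aligned); 1..2  -- padding (1B); 2..4  f  (2B, 2-aligned); 4..6  h  (2B, 2-aligned); 6..8  -- padding (2B); 8..16  c  (8B, 8-aligned); 16..20  g  (4B, 4-aligned); 20..24  -- tail padding (4B); sizeof = 24, alignof = 8
0..4  m18  (4B, 4-aligned)
4..8  -- padding (4B)
8..32  m14  (24B, 8-aligned)
32..33  m5  (1B, 1-aligned)
33..36  -- padding (3B)
36..40  m1  (4B, 4-aligned)
40..84  m6  (44B, 4-aligned)
84..85  a  (1B, 1-aligned)
85..86  m15  (1B, 1-aligned)
86..88  -- padding (2B)
88..92  m10  (4B, 4-aligned)

88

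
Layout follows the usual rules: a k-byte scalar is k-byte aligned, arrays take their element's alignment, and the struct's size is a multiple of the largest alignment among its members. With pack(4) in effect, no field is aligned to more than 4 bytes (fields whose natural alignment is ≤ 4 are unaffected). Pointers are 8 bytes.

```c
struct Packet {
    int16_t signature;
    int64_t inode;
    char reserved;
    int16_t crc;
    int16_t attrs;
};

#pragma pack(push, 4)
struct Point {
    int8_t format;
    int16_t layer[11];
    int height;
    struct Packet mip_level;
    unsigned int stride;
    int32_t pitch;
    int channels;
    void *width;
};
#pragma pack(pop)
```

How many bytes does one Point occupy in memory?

Packet: 0..2  signature  (2B, 2-aligned); 2..8  -- padding (6B); 8..16  inode  (8B, 8-aligned); 16..17  reserved  (1B, 1-aligned); 17..18  -- padding (1B); 18..20  crc  (2B, 2-aligned); 20..22  attrs  (2B, 2-aligned); 22..24  -- tail padding (2B); sizeof = 24, alignof = 8
0..1  format  (1B, 1-aligned)
1..2  -- padding (1B)
2..24  layer  (22B, 2-aligned)
24..28  height  (4B, 4-aligned)
28..52  mip_level  (24B, 4-aligned)
52..56  stride  (4B, 4-aligned)
56..60  pitch  (4B, 4-aligned)
60..64  channels  (4B, 4-aligned)
64..72  width  (8B, 4-aligned)
sizeof = 72, alignof = 4

72 bytes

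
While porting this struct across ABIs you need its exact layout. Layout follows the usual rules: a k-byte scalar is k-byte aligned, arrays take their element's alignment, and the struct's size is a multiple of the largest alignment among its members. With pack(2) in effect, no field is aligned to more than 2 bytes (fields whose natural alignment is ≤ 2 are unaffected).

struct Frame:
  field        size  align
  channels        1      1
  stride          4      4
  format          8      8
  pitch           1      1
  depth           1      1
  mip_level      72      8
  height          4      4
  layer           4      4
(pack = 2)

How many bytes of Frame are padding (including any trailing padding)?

1

0..1  channels  (1B, 1-aligned)
1..2  -- padding (1B)
2..6  stride  (4B, 2-aligned)
6..14  format  (8B, 2-aligned)
14..15  pitch  (1B, 1-aligned)
15..16  depth  (1B, 1-aligned)
16..88  mip_level  (72B, 2-aligned)
88..92  height  (4B, 2-aligned)
92..96  layer  (4B, 2-aligned)
sizeof = 96, alignof = 2
data bytes 95, size 96 → padding 1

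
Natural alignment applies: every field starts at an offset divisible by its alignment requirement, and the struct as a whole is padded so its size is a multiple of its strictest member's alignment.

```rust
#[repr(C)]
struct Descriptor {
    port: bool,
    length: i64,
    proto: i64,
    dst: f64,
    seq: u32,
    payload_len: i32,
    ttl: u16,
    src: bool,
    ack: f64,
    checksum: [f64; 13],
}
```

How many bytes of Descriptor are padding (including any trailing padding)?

port at 0 (size 1, align 1) → ends 1
pad 7 to align 8 for length
length at 8 (size 8, align 8) → ends 16
proto at 16 (size 8, align 8) → ends 24
dst at 24 (size 8, align 8) → ends 32
seq at 32 (size 4, align 4) → ends 36
payload_len at 36 (size 4, align 4) → ends 40
ttl at 40 (size 2, align 2) → ends 42
src at 42 (size 1, align 1) → ends 43
pad 5 to align 8 for ack
ack at 48 (size 8, align 8) → ends 56
checksum at 56 (size 104, align 8) → ends 160
total 160 bytes, alignment 8
data bytes 148, size 160 → padding 12

12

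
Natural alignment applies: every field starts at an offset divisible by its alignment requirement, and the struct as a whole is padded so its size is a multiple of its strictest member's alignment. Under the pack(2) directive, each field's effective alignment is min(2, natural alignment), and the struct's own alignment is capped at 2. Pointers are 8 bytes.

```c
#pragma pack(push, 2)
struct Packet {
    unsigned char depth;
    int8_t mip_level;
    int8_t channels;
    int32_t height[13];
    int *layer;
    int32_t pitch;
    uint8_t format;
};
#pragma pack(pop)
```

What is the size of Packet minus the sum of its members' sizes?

@0: depth [1B, align 1] → 1
@1: mip_level [1B, align 1] → 2
@2: channels [1B, align 1] → 3
+1 pad (align 2)
@4: height [52B, align 2] → 56
@56: layer [8B, align 2] → 64
@64: pitch [4B, align 2] → 68
@68: format [1B, align 1] → 69
+1 tail pad (align 2)
size 70, align 2
data bytes 68, size 70 → padding 2

2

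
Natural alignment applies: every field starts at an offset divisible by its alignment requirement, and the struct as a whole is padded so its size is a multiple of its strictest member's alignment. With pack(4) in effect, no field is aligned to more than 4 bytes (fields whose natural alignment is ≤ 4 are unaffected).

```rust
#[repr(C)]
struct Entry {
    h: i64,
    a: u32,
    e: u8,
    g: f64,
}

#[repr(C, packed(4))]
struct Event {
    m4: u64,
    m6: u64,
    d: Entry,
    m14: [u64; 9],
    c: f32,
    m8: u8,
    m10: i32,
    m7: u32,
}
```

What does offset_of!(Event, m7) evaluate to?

Entry: h at 0 (size 8, align 8) → ends 8; a at 8 (size 4, align 4) → ends 12; e at 12 (size 1, align 1) → ends 13; pad 3 to align 8 for g; g at 16 (size 8, align 8) → ends 24; total 24 bytes, alignment 8
m4 at 0 (size 8, align 4) → ends 8
m6 at 8 (size 8, align 4) → ends 16
d at 16 (size 24, align 4) → ends 40
m14 at 40 (size 72, align 4) → ends 112
c at 112 (size 4, align 4) → ends 116
m8 at 116 (size 1, align 1) → ends 117
pad 3 to align 4 for m10
m10 at 120 (size 4, align 4) → ends 124
m7 at 124 (size 4, align 4) → ends 128

124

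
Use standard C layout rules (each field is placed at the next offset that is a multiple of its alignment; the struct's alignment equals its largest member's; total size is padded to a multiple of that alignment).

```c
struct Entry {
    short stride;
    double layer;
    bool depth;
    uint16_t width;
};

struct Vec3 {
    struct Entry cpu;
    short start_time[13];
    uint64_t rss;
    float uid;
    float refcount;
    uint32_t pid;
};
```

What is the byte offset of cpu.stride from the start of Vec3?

0

Entry: stride at 0 (size 2, align 2) → ends 2; pad 6 to align 8 for layer; layer at 8 (size 8, align 8) → ends 16; depth at 16 (size 1, align 1) → ends 17; pad 1 to align 2 for width; width at 18 (size 2, align 2) → ends 20; tail pad 4 to reach multiple of 8; total 24 bytes, alignment 8
cpu at 0 (size 24, align 8) → ends 24
within Entry: stride at 0
0 + 0 = 0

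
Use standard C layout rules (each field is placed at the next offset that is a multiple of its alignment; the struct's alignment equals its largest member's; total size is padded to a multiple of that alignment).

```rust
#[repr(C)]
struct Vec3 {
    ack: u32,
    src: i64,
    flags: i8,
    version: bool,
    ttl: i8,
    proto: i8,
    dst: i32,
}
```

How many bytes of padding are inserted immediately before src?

0..4  ack  (4B, 4-aligned)
4..8  -- padding (4B)
8..16  src  (8B, 8-aligned)

4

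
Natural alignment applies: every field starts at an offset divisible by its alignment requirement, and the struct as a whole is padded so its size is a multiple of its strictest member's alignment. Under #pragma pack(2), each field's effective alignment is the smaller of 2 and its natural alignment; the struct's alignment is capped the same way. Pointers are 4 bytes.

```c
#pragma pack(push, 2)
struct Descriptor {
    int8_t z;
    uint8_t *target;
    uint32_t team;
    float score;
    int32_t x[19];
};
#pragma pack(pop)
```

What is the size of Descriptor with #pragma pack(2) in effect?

90

@0: z [1B, align 1] → 1
+1 pad (align 2)
@2: target [4B, align 2] → 6
@6: team [4B, align 2] → 10
@10: score [4B, align 2] → 14
@14: x [76B, align 2] → 90
size 90, align 2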